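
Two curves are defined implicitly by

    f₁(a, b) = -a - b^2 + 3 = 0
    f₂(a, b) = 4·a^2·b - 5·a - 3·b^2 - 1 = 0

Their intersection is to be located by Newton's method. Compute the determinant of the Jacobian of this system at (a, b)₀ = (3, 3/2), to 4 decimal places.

66.0000

J = [[-1, -2·b], [8·a·b - 5, 4·a^2 - 6·b]].
At the point, J = [[-1.0000, -3.0000], [31.0000, 27.0000]].
det J = 66.0000.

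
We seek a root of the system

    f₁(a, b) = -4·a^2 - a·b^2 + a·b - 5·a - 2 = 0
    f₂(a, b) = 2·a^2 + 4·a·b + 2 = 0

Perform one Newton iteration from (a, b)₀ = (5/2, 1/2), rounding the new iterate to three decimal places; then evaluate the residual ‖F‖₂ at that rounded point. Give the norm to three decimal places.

11.222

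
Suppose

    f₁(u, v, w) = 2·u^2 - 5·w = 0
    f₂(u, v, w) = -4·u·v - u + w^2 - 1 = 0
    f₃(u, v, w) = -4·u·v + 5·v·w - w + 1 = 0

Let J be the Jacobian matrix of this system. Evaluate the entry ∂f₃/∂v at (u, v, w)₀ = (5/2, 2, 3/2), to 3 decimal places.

-2.500

∂f₃/∂v = -4·u + 5·w.
At (5/2, 2, 3/2) this is -2.500.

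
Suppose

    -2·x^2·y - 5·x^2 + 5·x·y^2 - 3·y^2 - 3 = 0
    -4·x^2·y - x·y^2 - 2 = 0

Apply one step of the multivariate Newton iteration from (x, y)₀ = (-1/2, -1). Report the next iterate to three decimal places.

(-1.151, 0.377)

At (-1/2, -1): F = (-9.250, -0.500).
Jacobian J = [[-4·x·y - 10·x + 5·y^2, -2·x^2 + 10·x·y - 6·y], [-8·x·y - y^2, -4·x^2 - 2·x·y]].
At the point, J = [[8.000, 10.500], [-5.000, -2.000]] (det J = 36.500).
Solving J·Δ = −F gives Δ = (-0.651, 1.377).
Then the next iterate is (x, y)₁ = (-1.151, 0.377).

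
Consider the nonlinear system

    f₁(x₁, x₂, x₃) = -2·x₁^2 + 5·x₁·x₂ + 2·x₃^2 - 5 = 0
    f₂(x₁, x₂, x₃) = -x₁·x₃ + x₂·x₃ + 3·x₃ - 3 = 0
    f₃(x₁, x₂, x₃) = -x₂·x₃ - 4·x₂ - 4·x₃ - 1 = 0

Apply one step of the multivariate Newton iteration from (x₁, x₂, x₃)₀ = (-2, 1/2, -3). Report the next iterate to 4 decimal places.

At (-2, 1/2, -3): F = (0.0000, -19.5000, 10.5000).
Jacobian J = [[-4·x₁ + 5·x₂, 5·x₁, 4·x₃], [-x₃, x₃, -x₁ + x₂ + 3], [0, -x₃ - 4, -x₂ - 4]].
At the point, J = [[10.5000, -10.0000, -12.0000], [3.0000, -3.0000, 5.5000], [0.0000, -1.0000, -4.5000]] (det J = 100.5000).
Solving J·Δ = −F gives Δ = (3.1045, 0.6269, 2.1940).
Then the next iterate is (x₁, x₂, x₃)₁ = (1.1045, 1.1269, -0.8060).

(1.1045, 1.1269, -0.8060)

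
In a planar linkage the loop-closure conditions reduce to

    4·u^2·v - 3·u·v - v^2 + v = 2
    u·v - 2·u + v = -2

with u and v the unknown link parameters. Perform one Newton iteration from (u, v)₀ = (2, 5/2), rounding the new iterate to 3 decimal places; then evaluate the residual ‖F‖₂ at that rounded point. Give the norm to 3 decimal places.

3.118

At (2, 5/2): F = (19.250, 5.500).
Jacobian J = [[8·u·v - 3·v, 4·u^2 - 3·u - 2·v + 1], [v - 2, u + 1]].
At the point, J = [[32.500, 6.000], [0.500, 3.000]] (det J = 94.500).
Solving J·Δ = −F gives Δ = (-0.262, -1.790).
Then the next iterate is (u, v)₁ = (1.738, 0.710).
Re-evaluating at (1.738, 0.710): F = (3.08259, 0.46798), so ‖F‖₂ = 3.118.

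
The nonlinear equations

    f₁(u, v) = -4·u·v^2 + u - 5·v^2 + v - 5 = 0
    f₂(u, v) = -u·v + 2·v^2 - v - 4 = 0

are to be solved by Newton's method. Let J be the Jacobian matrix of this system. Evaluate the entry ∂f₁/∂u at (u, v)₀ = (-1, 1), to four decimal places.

-3.0000

∂f₁/∂u = -4·v^2 + 1.
At (-1, 1) this is -3.0000.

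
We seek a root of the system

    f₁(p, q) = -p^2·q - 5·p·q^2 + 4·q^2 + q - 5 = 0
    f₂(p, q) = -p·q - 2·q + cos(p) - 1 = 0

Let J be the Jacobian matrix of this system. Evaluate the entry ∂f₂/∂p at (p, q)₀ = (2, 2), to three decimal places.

-2.909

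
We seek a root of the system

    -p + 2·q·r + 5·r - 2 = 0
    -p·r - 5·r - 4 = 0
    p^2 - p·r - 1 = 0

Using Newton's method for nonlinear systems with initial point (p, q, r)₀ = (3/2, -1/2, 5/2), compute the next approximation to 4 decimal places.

At (3/2, -1/2, 5/2): F = (6.5000, -20.2500, -2.5000).
Jacobian J = [[-1, 2·r, 2·q + 5], [-r, 0, -p - 5], [2·p - r, 0, -p]].
At the point, J = [[-1.0000, 5.0000, 4.0000], [-2.5000, 0.0000, -6.5000], [0.5000, 0.0000, -1.5000]] (det J = -35.0000).
Solving J·Δ = −F gives Δ = (-2.0179, 0.1679, -2.3393).
Then the next iterate is (p, q, r)₁ = (-0.5179, -0.3321, 0.1607).

(-0.5179, -0.3321, 0.1607)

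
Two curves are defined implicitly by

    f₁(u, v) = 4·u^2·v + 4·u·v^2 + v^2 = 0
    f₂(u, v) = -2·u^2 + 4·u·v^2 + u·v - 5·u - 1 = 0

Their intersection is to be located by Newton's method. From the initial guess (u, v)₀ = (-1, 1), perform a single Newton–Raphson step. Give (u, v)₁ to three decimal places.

(-0.659, 0.818)

At (-1, 1): F = (1.000, -3.000).
Jacobian J = [[8·u·v + 4·v^2, 4·u^2 + 8·u·v + 2·v], [-4·u + 4·v^2 + v - 5, 8·u·v + u]].
At the point, J = [[-4.000, -2.000], [4.000, -9.000]] (det J = 44.000).
Solving J·Δ = −F gives Δ = (0.341, -0.182).
Then the next iterate is (u, v)₁ = (-0.659, 0.818).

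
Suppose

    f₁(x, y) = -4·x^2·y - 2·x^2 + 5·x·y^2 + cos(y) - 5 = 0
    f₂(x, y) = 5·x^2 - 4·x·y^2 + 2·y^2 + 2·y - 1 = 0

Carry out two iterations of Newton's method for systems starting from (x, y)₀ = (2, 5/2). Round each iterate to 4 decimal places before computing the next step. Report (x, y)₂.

(1.5071, 1.9050)

At (2, 5/2): F = (8.698856, -13.5000).
Jacobian J = [[-8·x·y - 4·x + 5·y^2, -4·x^2 + 10·x·y - sin(y)], [10·x - 4·y^2, -8·x·y + 4·y + 2]].
At the point, J = [[-16.7500, 33.401528], [-5.0000, -28.0000]] (det J = 636.007639).
Solving J·Δ = −F gives Δ = (-0.3260, -0.4239).
Then the next iterate is (x, y)₁ = (1.6740, 2.0761).
Round to (1.6740, 2.0761) and repeat: F = (1.716454, -3.077078), J = [[-12.948175, 22.669782], [-0.500765, -17.498731]].
Δ = (-0.1669, -0.1711), so (x, y)₂ = (1.5071, 1.9050).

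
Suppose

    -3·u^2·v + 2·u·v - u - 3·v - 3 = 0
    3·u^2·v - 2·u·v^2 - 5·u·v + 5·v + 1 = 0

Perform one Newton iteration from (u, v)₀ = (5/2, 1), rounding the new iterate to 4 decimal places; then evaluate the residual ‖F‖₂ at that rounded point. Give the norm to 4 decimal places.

At (5/2, 1): F = (-22.2500, 7.2500).
Jacobian J = [[-6·u·v + 2·v - 1, -3·u^2 + 2·u - 3], [6·u·v - 2·v^2 - 5·v, 3·u^2 - 4·u·v - 5·u + 5]].
At the point, J = [[-14.0000, -16.7500], [8.0000, 1.2500]] (det J = 116.5000).
Solving J·Δ = −F gives Δ = (-0.8036, -0.6567).
Then the next iterate is (u, v)₁ = (1.6964, 0.3433).
Re-evaluating at (1.6964, 0.3433): F = (-7.525370, 2.368590), so ‖F‖₂ = 7.8893.

7.8893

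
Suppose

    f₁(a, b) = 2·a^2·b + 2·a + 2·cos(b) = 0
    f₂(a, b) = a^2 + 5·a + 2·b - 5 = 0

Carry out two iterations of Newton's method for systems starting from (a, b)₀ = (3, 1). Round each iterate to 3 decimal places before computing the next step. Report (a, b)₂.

(0.147, 2.548)

At (3, 1): F = (25.08060, 21.000).
Jacobian J = [[4·a·b + 2, 2·a^2 - 2·sin(b)], [2·a + 5, 2]].
At the point, J = [[14.000, 16.31706], [11.000, 2.000]] (det J = -151.48764).
Solving J·Δ = −F gives Δ = (-1.931, 0.120).
Then the next iterate is (a, b)₁ = (1.069, 1.120).
Round to (1.069, 1.120) and repeat: F = (5.56915, 3.72776), J = [[6.78912, 0.48532], [7.138, 2.000]].
Δ = (-0.922, 1.428), so (a, b)₂ = (0.147, 2.548).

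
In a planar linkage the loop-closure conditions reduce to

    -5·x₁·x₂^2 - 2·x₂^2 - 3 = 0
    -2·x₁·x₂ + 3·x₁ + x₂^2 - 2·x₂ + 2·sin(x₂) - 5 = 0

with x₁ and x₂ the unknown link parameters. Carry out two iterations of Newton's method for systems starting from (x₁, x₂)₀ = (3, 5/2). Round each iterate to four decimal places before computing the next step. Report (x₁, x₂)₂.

(-4.2975, 2.7303)

At (3, 5/2): F = (-109.2500, -8.553056).
Jacobian J = [[-5·x₂^2, -10·x₁·x₂ - 4·x₂], [-2·x₂ + 3, -2·x₁ + 2·x₂ + 2·cos(x₂) - 2]].
At the point, J = [[-31.2500, -85.0000], [-2.0000, -4.602287]] (det J = -26.178524).
Solving J·Δ = −F gives Δ = (-8.5646, 1.8635).
Then the next iterate is (x₁, x₂)₁ = (-5.5646, 4.3635).
Round to (-5.5646, 4.3635) and repeat: F = (488.673335, 35.302090), J = [[-95.200661, 225.357321], [-5.7270, 17.172492]].
Δ = (1.2671, -1.6332), so (x₁, x₂)₂ = (-4.2975, 2.7303).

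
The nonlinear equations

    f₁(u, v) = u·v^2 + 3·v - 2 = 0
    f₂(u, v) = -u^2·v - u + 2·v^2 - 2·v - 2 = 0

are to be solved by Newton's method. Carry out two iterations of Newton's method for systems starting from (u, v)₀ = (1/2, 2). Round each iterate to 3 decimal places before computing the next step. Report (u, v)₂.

At (1/2, 2): F = (6.000, 1.000).
Jacobian J = [[v^2, 2·u·v + 3], [-2·u·v - 1, -u^2 + 4·v - 2]].
At the point, J = [[4.000, 5.000], [-3.000, 5.750]] (det J = 38.000).
Solving J·Δ = −F gives Δ = (-0.776, -0.579).
Then the next iterate is (u, v)₁ = (-0.276, 1.421).
Round to (-0.276, 1.421) and repeat: F = (1.70569, -0.63576), J = [[2.01924, 2.21561], [-0.21561, 3.60782]].
Δ = (-0.974, 0.118), so (u, v)₂ = (-1.250, 1.539).

(-1.250, 1.539)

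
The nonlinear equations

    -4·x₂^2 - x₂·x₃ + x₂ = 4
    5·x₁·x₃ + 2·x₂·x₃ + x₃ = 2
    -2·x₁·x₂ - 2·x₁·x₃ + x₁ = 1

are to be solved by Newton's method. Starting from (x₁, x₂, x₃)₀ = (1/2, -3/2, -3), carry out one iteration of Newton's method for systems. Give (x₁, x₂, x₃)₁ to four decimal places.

At (1/2, -3/2, -3): F = (-19.0000, -3.5000, 4.0000).
Jacobian J = [[0, -8·x₂ - x₃ + 1, -x₂], [5·x₃, 2·x₃, 5·x₁ + 2·x₂ + 1], [-2·x₂ - 2·x₃ + 1, -2·x₁, -2·x₁]].
At the point, J = [[0.0000, 16.0000, 1.5000], [-15.0000, -6.0000, 0.5000], [10.0000, -1.0000, -1.0000]] (det J = -47.5000).
Solving J·Δ = −F gives Δ = (-2.2368, 3.2105, -21.5789).
Then the next iterate is (x₁, x₂, x₃)₁ = (-1.7368, 1.7105, -24.5789).

(-1.7368, 1.7105, -24.5789)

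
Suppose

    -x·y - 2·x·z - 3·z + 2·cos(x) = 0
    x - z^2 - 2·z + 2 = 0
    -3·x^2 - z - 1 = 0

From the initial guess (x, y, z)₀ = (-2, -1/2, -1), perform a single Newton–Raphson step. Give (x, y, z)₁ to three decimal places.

At (-2, -1/2, -1): F = (-2.83229, 1.000, -12.000).
Jacobian J = [[-y - 2·z - 2·sin(x), -x, -2·x - 3], [1, 0, -2·z - 2], [-6·x, 0, -1]].
At the point, J = [[4.31859, 2.000, 1.000], [1.000, 0.000, 0.000], [12.000, 0.000, -1.000]] (det J = 2.000).
Solving J·Δ = −F gives Δ = (-1.000, 15.575, -24.000).
Then the next iterate is (x, y, z)₁ = (-3.000, 15.075, -25.000).

(-3.000, 15.075, -25.000)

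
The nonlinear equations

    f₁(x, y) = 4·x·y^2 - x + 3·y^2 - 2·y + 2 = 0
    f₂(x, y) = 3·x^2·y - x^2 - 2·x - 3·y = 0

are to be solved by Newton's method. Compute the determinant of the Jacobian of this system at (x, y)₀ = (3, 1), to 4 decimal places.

-208.0000

J = [[4·y^2 - 1, 8·x·y + 6·y - 2], [6·x·y - 2·x - 2, 3·x^2 - 3]].
At the point, J = [[3.0000, 28.0000], [10.0000, 24.0000]].
det J = -208.0000.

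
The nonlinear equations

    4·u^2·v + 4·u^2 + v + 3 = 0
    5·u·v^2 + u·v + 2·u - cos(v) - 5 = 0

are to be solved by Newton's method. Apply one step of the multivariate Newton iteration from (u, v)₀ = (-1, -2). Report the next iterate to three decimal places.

(-2.535, 1.056)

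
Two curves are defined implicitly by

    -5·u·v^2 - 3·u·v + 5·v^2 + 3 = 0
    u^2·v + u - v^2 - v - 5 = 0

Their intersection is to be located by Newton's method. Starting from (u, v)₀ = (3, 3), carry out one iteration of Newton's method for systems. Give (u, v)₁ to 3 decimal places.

(2.444, 1.783)

At (3, 3): F = (-114.000, 13.000).
Jacobian J = [[-5·v^2 - 3·v, -10·u·v - 3·u + 10·v], [2·u·v + 1, u^2 - 2·v - 1]].
At the point, J = [[-54.000, -69.000], [19.000, 2.000]] (det J = 1203.000).
Solving J·Δ = −F gives Δ = (-0.556, -1.217).
Then the next iterate is (u, v)₁ = (2.444, 1.783).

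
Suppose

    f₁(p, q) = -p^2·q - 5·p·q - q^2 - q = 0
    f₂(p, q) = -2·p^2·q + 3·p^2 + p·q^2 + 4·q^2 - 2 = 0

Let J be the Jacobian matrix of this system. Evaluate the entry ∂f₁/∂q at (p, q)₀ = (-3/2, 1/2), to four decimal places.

3.2500

∂f₁/∂q = -p^2 - 5·p - 2·q - 1.
At (-3/2, 1/2) this is 3.2500.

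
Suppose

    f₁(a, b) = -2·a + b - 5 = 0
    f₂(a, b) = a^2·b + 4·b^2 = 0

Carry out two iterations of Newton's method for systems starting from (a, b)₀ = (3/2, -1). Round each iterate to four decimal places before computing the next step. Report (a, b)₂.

(-2.3807, 0.2385)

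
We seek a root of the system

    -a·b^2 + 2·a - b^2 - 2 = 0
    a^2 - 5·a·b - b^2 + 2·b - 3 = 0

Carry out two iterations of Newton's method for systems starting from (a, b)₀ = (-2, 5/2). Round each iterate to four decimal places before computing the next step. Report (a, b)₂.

At (-2, 5/2): F = (0.2500, 24.7500).
Jacobian J = [[-b^2 + 2, -2·a·b - 2·b], [2·a - 5·b, -5·a - 2·b + 2]].
At the point, J = [[-4.2500, 5.0000], [-16.5000, 7.0000]] (det J = 52.7500).
Solving J·Δ = −F gives Δ = (2.3128, 1.9159).
Then the next iterate is (a, b)₁ = (0.3128, 4.4159).
Round to (0.3128, 4.4159) and repeat: F = (-26.974227, -20.476997), J = [[-17.500173, -11.594387], [-21.4539, -8.3958]].
Δ = (-0.1075, -2.1642), so (a, b)₂ = (0.2053, 2.2517).

(0.2053, 2.2517)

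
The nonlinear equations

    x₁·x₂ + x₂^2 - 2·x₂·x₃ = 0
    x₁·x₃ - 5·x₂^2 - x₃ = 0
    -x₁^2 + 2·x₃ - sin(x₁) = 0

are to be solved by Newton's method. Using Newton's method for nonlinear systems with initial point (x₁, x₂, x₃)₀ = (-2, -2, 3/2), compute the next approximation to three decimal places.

At (-2, -2, 3/2): F = (14.000, -24.500, -0.09070).
Jacobian J = [[x₂, x₁ + 2·x₂ - 2·x₃, -2·x₂], [x₃, -10·x₂, x₁ - 1], [-2·x₁ - cos(x₁), 0, 2]].
At the point, J = [[-2.000, -9.000, 4.000], [1.500, 20.000, -3.000], [4.41615, 0.000, 2.000]] (det J = -287.05578).
Solving J·Δ = −F gives Δ = (0.431, 1.057, -0.907).
Then the next iterate is (x₁, x₂, x₃)₁ = (-1.569, -0.943, 0.593).

(-1.569, -0.943, 0.593)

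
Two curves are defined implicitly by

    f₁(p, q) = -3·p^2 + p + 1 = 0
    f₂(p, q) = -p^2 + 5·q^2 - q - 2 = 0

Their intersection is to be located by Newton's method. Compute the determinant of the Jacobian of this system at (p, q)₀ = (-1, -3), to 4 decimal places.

J = [[-6·p + 1, 0], [-2·p, 10·q - 1]].
At the point, J = [[7.0000, 0.0000], [2.0000, -31.0000]].
det J = -217.0000.

-217.0000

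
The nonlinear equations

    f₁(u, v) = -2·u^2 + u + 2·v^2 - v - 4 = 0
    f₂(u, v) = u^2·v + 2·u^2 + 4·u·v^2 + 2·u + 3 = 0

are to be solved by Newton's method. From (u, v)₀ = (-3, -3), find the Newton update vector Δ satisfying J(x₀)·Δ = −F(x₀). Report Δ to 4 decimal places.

At (-3, -3): F = (-4.0000, -120.0000).
Jacobian J = [[-4·u + 1, 4·v - 1], [2·u·v + 4·u + 4·v^2 + 2, u^2 + 8·u·v]].
At the point, J = [[13.0000, -13.0000], [44.0000, 81.0000]] (det J = 1625.0000).
Solving J·Δ = −F gives Δ = (1.1594, 0.8517).

(1.1594, 0.8517)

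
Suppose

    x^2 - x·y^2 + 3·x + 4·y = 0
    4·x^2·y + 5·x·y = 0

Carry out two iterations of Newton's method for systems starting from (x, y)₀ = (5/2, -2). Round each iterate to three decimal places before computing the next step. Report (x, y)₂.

(0.866, -0.867)

At (5/2, -2): F = (-4.250, -75.000).
Jacobian J = [[2·x - y^2 + 3, -2·x·y + 4], [8·x·y + 5·y, 4·x^2 + 5·x]].
At the point, J = [[4.000, 14.000], [-50.000, 37.500]] (det J = 850.000).
Solving J·Δ = −F gives Δ = (-1.048, 0.603).
Then the next iterate is (x, y)₁ = (1.452, -1.397).
Round to (1.452, -1.397) and repeat: F = (-1.95743, -21.92342), J = [[3.95239, 8.05689], [-23.21255, 15.69322]].
Δ = (-0.586, 0.530), so (x, y)₂ = (0.866, -0.867).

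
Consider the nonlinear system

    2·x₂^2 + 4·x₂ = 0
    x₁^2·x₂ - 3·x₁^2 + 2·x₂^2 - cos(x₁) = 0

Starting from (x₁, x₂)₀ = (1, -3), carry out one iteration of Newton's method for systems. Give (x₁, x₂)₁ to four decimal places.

(1.2876, -2.2500)

At (1, -3): F = (6.0000, 11.459698).
Jacobian J = [[0, 4·x₂ + 4], [2·x₁·x₂ - 6·x₁ + sin(x₁), x₁^2 + 4·x₂]].
At the point, J = [[0.0000, -8.0000], [-11.158529, -11.0000]] (det J = -89.268232).
Solving J·Δ = −F gives Δ = (0.2876, 0.7500).
Then the next iterate is (x₁, x₂)₁ = (1.2876, -2.2500).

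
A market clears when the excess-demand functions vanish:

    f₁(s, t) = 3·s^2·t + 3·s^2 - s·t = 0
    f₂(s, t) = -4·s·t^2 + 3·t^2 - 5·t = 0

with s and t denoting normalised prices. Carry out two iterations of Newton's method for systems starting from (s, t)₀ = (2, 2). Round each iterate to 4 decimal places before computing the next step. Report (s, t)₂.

At (2, 2): F = (32.0000, -30.0000).
Jacobian J = [[6·s·t + 6·s - t, 3·s^2 - s], [-4·t^2, -8·s·t + 6·t - 5]].
At the point, J = [[34.0000, 10.0000], [-16.0000, -25.0000]] (det J = -690.0000).
Solving J·Δ = −F gives Δ = (-0.7246, -0.7362).
Then the next iterate is (s, t)₁ = (1.2754, 1.2638).
Round to (1.2754, 1.2638) and repeat: F = (9.435347, -9.675655), J = [[16.059703, 3.604535], [-6.388762, -10.312004]].
Δ = (-0.4378, -0.6671), so (s, t)₂ = (0.8376, 0.5967).

(0.8376, 0.5967)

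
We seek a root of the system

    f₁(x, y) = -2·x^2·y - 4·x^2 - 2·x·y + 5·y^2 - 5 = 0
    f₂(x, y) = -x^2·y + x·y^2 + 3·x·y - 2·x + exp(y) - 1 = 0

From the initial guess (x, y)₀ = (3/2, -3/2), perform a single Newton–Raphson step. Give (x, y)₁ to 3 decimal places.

(19.670, -1.122)

At (3/2, -3/2): F = (8.500, -3.77687).
Jacobian J = [[-4·x·y - 8·x - 2·y, -2·x^2 - 2·x + 10·y], [-2·x·y + y^2 + 3·y - 2, -x^2 + 2·x·y + 3·x + exp(y)]].
At the point, J = [[0.000, -22.500], [0.250, -2.02687]] (det J = 5.625).
Solving J·Δ = −F gives Δ = (18.170, 0.378).
Then the next iterate is (x, y)₁ = (19.670, -1.122).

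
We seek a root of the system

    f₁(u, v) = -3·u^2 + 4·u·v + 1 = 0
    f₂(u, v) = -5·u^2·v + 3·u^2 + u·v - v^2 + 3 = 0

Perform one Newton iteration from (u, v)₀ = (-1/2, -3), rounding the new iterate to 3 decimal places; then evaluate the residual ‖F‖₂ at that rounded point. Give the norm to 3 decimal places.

2.469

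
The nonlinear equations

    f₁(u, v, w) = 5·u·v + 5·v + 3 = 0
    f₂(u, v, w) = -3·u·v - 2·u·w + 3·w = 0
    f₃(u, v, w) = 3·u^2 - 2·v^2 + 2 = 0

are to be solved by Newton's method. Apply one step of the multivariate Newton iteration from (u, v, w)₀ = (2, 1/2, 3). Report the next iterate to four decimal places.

(0.7919, 0.0014, 9.0527)

At (2, 1/2, 3): F = (10.5000, -6.0000, 13.5000).
Jacobian J = [[5·v, 5·u + 5, 0], [-3·v - 2·w, -3·u, -2·u + 3], [6·u, -4·v, 0]].
At the point, J = [[2.5000, 15.0000, 0.0000], [-7.5000, -6.0000, -1.0000], [12.0000, -2.0000, 0.0000]] (det J = -185.0000).
Solving J·Δ = −F gives Δ = (-1.2081, -0.4986, 6.0527).
Then the next iterate is (u, v, w)₁ = (0.7919, 0.0014, 9.0527).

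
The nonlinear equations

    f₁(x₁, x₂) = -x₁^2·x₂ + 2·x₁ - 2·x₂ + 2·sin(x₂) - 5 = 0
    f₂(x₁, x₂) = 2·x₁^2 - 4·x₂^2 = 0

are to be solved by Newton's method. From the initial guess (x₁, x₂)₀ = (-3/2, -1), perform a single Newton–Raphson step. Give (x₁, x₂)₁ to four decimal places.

(-3.0501, -2.2251)

At (-3/2, -1): F = (-5.432942, 0.5000).
Jacobian J = [[-2·x₁·x₂ + 2, -x₁^2 + 2·cos(x₂) - 2], [4·x₁, -8·x₂]].
At the point, J = [[-1.0000, -3.169395], [-6.0000, 8.0000]] (det J = -27.016372).
Solving J·Δ = −F gives Δ = (-1.5501, -1.2251).
Then the next iterate is (x₁, x₂)₁ = (-3.0501, -2.2251).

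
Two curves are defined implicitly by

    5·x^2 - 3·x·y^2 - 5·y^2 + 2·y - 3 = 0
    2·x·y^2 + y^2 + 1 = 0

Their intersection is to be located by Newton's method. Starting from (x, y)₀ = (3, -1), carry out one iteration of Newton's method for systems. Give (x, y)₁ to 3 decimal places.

(1.621, -0.626)

At (3, -1): F = (26.000, 8.000).
Jacobian J = [[10·x - 3·y^2, -6·x·y - 10·y + 2], [2·y^2, 4·x·y + 2·y]].
At the point, J = [[27.000, 30.000], [2.000, -14.000]] (det J = -438.000).
Solving J·Δ = −F gives Δ = (-1.379, 0.374).
Then the next iterate is (x, y)₁ = (1.621, -0.626).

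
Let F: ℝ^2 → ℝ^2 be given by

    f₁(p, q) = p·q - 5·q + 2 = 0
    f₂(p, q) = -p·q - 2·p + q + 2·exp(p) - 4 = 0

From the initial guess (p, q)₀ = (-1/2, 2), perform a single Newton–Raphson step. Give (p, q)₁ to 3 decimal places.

At (-1/2, 2): F = (-9.000, 1.21306).
Jacobian J = [[q, p - 5], [-q + 2·exp(p) - 2, -p + 1]].
At the point, J = [[2.000, -5.500], [-2.78694, 1.500]] (det J = -12.32816).
Solving J·Δ = −F gives Δ = (-0.554, -1.838).
Then the next iterate is (p, q)₁ = (-1.054, 0.162).

(-1.054, 0.162)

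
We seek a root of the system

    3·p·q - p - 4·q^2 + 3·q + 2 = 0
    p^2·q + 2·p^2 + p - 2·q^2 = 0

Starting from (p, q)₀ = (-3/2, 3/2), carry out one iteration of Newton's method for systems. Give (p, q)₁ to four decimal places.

(-1.1154, 1.0256)

At (-3/2, 3/2): F = (-7.7500, 1.8750).
Jacobian J = [[3·q - 1, 3·p - 8·q + 3], [2·p·q + 4·p + 1, p^2 - 4·q]].
At the point, J = [[3.5000, -13.5000], [-9.5000, -3.7500]] (det J = -141.3750).
Solving J·Δ = −F gives Δ = (0.3846, -0.4744).
Then the next iterate is (p, q)₁ = (-1.1154, 1.0256).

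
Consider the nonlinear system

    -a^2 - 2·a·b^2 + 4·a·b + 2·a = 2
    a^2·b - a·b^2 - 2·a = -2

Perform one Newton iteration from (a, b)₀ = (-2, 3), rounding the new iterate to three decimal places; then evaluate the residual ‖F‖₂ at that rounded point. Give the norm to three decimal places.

At (-2, 3): F = (2.000, 36.000).
Jacobian J = [[-2·a - 2·b^2 + 4·b + 2, -4·a·b + 4·a], [2·a·b - b^2 - 2, a^2 - 2·a·b]].
At the point, J = [[0.000, 16.000], [-23.000, 16.000]] (det J = 368.000).
Solving J·Δ = −F gives Δ = (1.478, -0.125).
Then the next iterate is (a, b)₁ = (-0.522, 2.875).
Re-evaluating at (-0.522, 2.875): F = (-0.69017, 8.14205), so ‖F‖₂ = 8.171.

8.171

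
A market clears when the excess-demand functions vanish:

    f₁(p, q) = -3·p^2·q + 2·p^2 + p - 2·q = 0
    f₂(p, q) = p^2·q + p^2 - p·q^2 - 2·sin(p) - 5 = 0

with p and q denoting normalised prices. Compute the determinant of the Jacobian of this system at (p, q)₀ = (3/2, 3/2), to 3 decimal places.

59.325

J = [[-6·p·q + 4·p + 1, -3·p^2 - 2], [2·p·q + 2·p - q^2 - 2·cos(p), p^2 - 2·p·q]].
At the point, J = [[-6.500, -8.750], [5.10853, -2.250]].
det J = 59.325.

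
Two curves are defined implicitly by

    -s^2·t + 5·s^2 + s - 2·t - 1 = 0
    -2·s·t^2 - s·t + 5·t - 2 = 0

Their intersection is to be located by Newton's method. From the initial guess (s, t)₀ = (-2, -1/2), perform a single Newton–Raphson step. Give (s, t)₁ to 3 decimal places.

(-1.476, 1.000)

At (-2, -1/2): F = (20.000, -4.500).
Jacobian J = [[-2·s·t + 10·s + 1, -s^2 - 2], [-2·t^2 - t, -4·s·t - s + 5]].
At the point, J = [[-21.000, -6.000], [0.000, 3.000]] (det J = -63.000).
Solving J·Δ = −F gives Δ = (0.524, 1.500).
Then the next iterate is (s, t)₁ = (-1.476, 1.000).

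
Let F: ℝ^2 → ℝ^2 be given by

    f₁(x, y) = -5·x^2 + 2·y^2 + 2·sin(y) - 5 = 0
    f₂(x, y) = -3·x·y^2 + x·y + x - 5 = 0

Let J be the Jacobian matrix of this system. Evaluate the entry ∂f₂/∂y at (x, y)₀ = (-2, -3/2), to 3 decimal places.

-20.000

∂f₂/∂y = -6·x·y + x.
At (-2, -3/2) this is -20.000.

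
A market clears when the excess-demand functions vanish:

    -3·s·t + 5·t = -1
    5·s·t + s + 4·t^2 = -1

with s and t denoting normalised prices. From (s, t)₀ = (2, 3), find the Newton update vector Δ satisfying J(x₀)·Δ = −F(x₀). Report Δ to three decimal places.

At (2, 3): F = (-2.000, 69.000).
Jacobian J = [[-3·t, -3·s + 5], [5·t + 1, 5·s + 8·t]].
At the point, J = [[-9.000, -1.000], [16.000, 34.000]] (det J = -290.000).
Solving J·Δ = −F gives Δ = (0.003, -2.031).

(0.003, -2.031)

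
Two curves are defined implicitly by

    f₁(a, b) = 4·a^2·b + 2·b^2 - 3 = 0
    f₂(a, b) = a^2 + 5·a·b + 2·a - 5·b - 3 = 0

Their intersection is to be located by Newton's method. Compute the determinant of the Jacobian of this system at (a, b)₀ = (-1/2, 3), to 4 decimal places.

J = [[8·a·b, 4·a^2 + 4·b], [2·a + 5·b + 2, 5·a - 5]].
At the point, J = [[-12.0000, 13.0000], [16.0000, -7.5000]].
det J = -118.0000.

-118.0000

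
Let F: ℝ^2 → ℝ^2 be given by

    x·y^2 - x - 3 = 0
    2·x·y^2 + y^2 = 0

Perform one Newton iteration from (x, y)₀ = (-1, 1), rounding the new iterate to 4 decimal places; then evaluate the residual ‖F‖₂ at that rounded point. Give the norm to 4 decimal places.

1.6771

At (-1, 1): F = (-3.0000, -1.0000).
Jacobian J = [[y^2 - 1, 2·x·y], [2·y^2, 4·x·y + 2·y]].
At the point, J = [[0.0000, -2.0000], [2.0000, -2.0000]] (det J = 4.0000).
Solving J·Δ = −F gives Δ = (-1.0000, -1.5000).
Then the next iterate is (x, y)₁ = (-2.0000, -0.5000).
Re-evaluating at (-2.0000, -0.5000): F = (-1.5000, -0.7500), so ‖F‖₂ = 1.6771.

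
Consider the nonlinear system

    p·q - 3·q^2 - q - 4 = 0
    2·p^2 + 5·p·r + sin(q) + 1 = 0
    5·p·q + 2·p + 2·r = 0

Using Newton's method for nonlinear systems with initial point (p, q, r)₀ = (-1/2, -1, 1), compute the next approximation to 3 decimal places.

(-0.972, 0.117, -0.062)

At (-1/2, -1, 1): F = (-5.500, -1.84147, 3.500).
Jacobian J = [[q, p - 6·q - 1, 0], [4·p + 5·r, cos(q), 5·p], [5·q + 2, 5·p, 2]].
At the point, J = [[-1.000, 4.500, 0.000], [3.000, 0.54030, -2.500], [-3.000, -2.500, 2.000]] (det J = 11.91940).
Solving J·Δ = −F gives Δ = (-0.472, 1.117, -1.062).
Then the next iterate is (p, q, r)₁ = (-0.972, 0.117, -0.062).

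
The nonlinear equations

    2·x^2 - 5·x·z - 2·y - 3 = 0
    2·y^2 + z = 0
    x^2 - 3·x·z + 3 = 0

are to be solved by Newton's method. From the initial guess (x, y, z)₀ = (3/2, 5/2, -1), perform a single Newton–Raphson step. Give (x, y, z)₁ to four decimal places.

At (3/2, 5/2, -1): F = (4.0000, 11.5000, 9.7500).
Jacobian J = [[4·x - 5·z, -2, -5·x], [0, 4·y, 1], [2·x - 3·z, 0, -3·x]].
At the point, J = [[11.0000, -2.0000, -7.5000], [0.0000, 10.0000, 1.0000], [6.0000, 0.0000, -4.5000]] (det J = -57.0000).
Solving J·Δ = −F gives Δ = (7.5132, -2.3684, 12.1842).
Then the next iterate is (x, y, z)₁ = (9.0132, 0.1316, 11.1842).

(9.0132, 0.1316, 11.1842)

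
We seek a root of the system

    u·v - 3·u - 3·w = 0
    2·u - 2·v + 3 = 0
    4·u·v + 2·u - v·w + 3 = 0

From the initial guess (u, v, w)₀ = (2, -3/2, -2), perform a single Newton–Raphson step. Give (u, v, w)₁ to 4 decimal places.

(-7.5789, -6.0789, 8.3158)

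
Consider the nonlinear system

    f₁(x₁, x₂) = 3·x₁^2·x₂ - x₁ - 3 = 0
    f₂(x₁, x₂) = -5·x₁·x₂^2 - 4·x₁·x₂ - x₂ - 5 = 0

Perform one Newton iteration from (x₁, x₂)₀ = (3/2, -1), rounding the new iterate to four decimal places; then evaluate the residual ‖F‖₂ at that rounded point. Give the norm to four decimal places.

At (3/2, -1): F = (-11.2500, -5.5000).
Jacobian J = [[6·x₁·x₂ - 1, 3·x₁^2], [-5·x₂^2 - 4·x₂, -10·x₁·x₂ - 4·x₁ - 1]].
At the point, J = [[-10.0000, 6.7500], [-1.0000, 8.0000]] (det J = -73.2500).
Solving J·Δ = −F gives Δ = (-0.7218, 0.5973).
Then the next iterate is (x₁, x₂)₁ = (0.7782, -0.4027).
Re-evaluating at (0.7782, -0.4027): F = (-4.509820, -3.974768), so ‖F‖₂ = 6.0114.

6.0114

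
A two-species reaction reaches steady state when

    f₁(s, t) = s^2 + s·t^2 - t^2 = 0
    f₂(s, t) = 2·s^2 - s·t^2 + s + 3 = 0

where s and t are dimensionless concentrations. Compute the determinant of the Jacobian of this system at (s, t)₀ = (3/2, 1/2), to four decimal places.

-8.2500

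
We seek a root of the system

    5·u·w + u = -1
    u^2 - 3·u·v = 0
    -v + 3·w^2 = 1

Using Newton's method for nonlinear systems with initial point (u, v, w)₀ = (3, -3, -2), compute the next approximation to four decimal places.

(1.7820, -1.0301, -0.9975)

At (3, -3, -2): F = (-26.0000, 36.0000, 14.0000).
Jacobian J = [[5·w + 1, 0, 5·u], [2·u - 3·v, -3·u, 0], [0, -1, 6·w]].
At the point, J = [[-9.0000, 0.0000, 15.0000], [15.0000, -9.0000, 0.0000], [0.0000, -1.0000, -12.0000]] (det J = -1197.0000).
Solving J·Δ = −F gives Δ = (-1.2180, 1.9699, 1.0025).
Then the next iterate is (u, v, w)₁ = (1.7820, -1.0301, -0.9975).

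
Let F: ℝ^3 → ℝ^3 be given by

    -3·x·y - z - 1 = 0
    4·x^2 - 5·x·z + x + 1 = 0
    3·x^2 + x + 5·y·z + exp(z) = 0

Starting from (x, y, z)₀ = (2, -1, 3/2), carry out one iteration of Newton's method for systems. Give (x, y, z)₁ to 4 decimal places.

(1.0279, -0.8155, 0.9765)

At (2, -1, 3/2): F = (3.5000, 4.0000, 10.981689).
Jacobian J = [[-3·y, -3·x, -1], [8·x - 5·z + 1, 0, -5·x], [6·x + 1, 5·z, 5·y + exp(z)]].
At the point, J = [[3.0000, -6.0000, -1.0000], [9.5000, 0.0000, -10.0000], [13.0000, 7.5000, -0.518311]] (det J = 904.206277).
Solving J·Δ = −F gives Δ = (-0.9721, 0.1845, -0.5235).
Then the next iterate is (x, y, z)₁ = (1.0279, -0.8155, 0.9765).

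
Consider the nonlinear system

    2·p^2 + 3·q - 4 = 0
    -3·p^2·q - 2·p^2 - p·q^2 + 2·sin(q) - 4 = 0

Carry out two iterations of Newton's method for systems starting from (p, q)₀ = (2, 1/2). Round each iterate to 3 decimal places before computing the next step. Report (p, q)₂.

(2.267, -1.902)

At (2, 1/2): F = (5.500, -17.54115).
Jacobian J = [[4·p, 3], [-6·p·q - 4·p - q^2, -3·p^2 - 2·p·q + 2·cos(q)]].
At the point, J = [[8.000, 3.000], [-14.250, -12.24483]] (det J = -55.20868).
Solving J·Δ = −F gives Δ = (-0.267, -1.122).
Then the next iterate is (p, q)₁ = (1.733, -0.622).
Round to (1.733, -0.622) and repeat: F = (0.14058, -6.23823), J = [[6.932, 3.000], [-0.85133, -5.22859]].
Δ = (0.534, -1.280), so (p, q)₂ = (2.267, -1.902).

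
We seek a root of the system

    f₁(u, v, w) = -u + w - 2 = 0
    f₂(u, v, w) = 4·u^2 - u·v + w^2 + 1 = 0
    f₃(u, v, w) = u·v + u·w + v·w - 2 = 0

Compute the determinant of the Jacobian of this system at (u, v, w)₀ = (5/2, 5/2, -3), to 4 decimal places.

5.5000

J = [[-1, 0, 1], [8·u - v, -u, 2·w], [v + w, u + w, u + v]].
At the point, J = [[-1.0000, 0.0000, 1.0000], [17.5000, -2.5000, -6.0000], [-0.5000, -0.5000, 5.0000]].
det J = 5.5000.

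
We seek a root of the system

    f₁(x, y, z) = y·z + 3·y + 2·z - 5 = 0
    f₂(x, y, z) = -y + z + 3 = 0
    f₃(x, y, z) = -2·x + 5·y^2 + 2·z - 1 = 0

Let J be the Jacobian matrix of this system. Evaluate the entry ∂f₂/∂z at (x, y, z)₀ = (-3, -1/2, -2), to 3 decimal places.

1.000

∂f₂/∂z = 1.
At (-3, -1/2, -2) this is 1.000.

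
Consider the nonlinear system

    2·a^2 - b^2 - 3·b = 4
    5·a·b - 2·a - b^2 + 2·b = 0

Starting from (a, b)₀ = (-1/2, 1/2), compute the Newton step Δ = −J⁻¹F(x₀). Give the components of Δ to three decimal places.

At (-1/2, 1/2): F = (-5.250, 0.500).
Jacobian J = [[4·a, -2·b - 3], [5·b - 2, 5·a - 2·b + 2]].
At the point, J = [[-2.000, -4.000], [0.500, -1.500]] (det J = 5.000).
Solving J·Δ = −F gives Δ = (-1.975, -0.325).

(-1.975, -0.325)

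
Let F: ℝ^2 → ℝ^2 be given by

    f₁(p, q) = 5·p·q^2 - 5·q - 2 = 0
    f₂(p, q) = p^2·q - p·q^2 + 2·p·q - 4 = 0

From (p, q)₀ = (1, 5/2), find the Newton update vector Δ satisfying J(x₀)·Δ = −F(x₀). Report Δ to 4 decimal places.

(0.1564, -1.0818)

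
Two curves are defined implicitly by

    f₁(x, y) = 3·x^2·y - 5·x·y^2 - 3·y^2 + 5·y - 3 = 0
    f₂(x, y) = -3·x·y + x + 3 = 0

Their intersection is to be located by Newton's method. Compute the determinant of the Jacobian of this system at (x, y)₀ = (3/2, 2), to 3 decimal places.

-142.250

J = [[6·x·y - 5·y^2, 3·x^2 - 10·x·y - 6·y + 5], [-3·y + 1, -3·x]].
At the point, J = [[-2.000, -30.250], [-5.000, -4.500]].
det J = -142.250.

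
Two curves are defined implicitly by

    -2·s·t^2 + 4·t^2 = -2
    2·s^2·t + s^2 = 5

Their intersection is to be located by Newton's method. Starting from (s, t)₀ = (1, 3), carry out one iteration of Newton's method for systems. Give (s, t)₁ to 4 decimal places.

(1.0784, 1.4510)

At (1, 3): F = (20.0000, 2.0000).
Jacobian J = [[-2·t^2, -4·s·t + 8·t], [4·s·t + 2·s, 2·s^2]].
At the point, J = [[-18.0000, 12.0000], [14.0000, 2.0000]] (det J = -204.0000).
Solving J·Δ = −F gives Δ = (0.0784, -1.5490).
Then the next iterate is (s, t)₁ = (1.0784, 1.4510).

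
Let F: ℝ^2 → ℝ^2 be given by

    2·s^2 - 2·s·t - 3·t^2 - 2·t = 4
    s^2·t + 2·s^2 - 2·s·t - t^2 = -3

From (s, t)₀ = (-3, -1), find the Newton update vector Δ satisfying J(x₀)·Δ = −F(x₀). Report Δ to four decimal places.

(0.5308, -0.1692)

At (-3, -1): F = (7.0000, 5.0000).
Jacobian J = [[4·s - 2·t, -2·s - 6·t - 2], [2·s·t + 4·s - 2·t, s^2 - 2·s - 2·t]].
At the point, J = [[-10.0000, 10.0000], [-4.0000, 17.0000]] (det J = -130.0000).
Solving J·Δ = −F gives Δ = (0.5308, -0.1692).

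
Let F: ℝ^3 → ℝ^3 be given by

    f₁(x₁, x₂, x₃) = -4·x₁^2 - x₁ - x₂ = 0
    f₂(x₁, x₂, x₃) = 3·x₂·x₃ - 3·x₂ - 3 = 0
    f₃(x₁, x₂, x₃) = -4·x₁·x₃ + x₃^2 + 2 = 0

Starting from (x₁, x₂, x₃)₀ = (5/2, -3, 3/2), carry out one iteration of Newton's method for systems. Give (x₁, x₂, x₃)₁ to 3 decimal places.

(1.221, -0.635, 1.061)

At (5/2, -3, 3/2): F = (-24.500, -7.500, -10.750).
Jacobian J = [[-8·x₁ - 1, -1, 0], [0, 3·x₃ - 3, 3·x₂], [-4·x₃, 0, -4·x₁ + 2·x₃]].
At the point, J = [[-21.000, -1.000, 0.000], [0.000, 1.500, -9.000], [-6.000, 0.000, -7.000]] (det J = 166.500).
Solving J·Δ = −F gives Δ = (-1.279, 2.365, -0.439).
Then the next iterate is (x₁, x₂, x₃)₁ = (1.221, -0.635, 1.061).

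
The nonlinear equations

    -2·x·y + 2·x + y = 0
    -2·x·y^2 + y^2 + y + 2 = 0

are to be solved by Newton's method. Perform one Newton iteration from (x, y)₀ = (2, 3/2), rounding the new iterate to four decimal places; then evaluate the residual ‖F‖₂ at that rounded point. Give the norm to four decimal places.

1.1740

At (2, 3/2): F = (-0.5000, -3.2500).
Jacobian J = [[-2·y + 2, -2·x + 1], [-2·y^2, -4·x·y + 2·y + 1]].
At the point, J = [[-1.0000, -3.0000], [-4.5000, -8.0000]] (det J = -5.5000).
Solving J·Δ = −F gives Δ = (-1.0455, 0.1818).
Then the next iterate is (x, y)₁ = (0.9545, 1.6818).
Re-evaluating at (0.9545, 1.6818): F = (0.380244, 1.110738), so ‖F‖₂ = 1.1740.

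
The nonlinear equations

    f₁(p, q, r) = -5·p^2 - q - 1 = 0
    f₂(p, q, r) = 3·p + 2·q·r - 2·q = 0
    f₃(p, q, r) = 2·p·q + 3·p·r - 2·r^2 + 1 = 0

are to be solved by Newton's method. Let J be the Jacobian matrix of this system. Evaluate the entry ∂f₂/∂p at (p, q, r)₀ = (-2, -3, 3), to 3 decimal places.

3.000

∂f₂/∂p = 3.
At (-2, -3, 3) this is 3.000.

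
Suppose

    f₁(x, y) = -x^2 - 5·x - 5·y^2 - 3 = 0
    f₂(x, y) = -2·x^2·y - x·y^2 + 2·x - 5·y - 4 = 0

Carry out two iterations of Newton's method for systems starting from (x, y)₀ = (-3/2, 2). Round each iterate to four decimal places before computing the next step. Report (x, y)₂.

At (-3/2, 2): F = (-17.7500, -20.0000).
Jacobian J = [[-2·x - 5, -10·y], [-4·x·y - y^2 + 2, -2·x^2 - 2·x·y - 5]].
At the point, J = [[-2.0000, -20.0000], [10.0000, -3.5000]] (det J = 207.0000).
Solving J·Δ = −F gives Δ = (1.6322, -1.0507).
Then the next iterate is (x, y)₁ = (0.1322, 0.9493).
Round to (0.1322, 0.9493) and repeat: F = (-8.184329, -8.634416), J = [[-5.2644, -9.4930], [0.596840, -5.285949]].
Δ = (1.1556, -1.5030), so (x, y)₂ = (1.2878, -0.5537).

(1.2878, -0.5537)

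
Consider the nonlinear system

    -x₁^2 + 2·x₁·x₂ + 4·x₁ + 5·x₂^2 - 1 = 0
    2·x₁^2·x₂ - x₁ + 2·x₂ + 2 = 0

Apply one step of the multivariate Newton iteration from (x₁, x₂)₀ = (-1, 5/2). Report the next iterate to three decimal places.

At (-1, 5/2): F = (20.250, 13.000).
Jacobian J = [[-2·x₁ + 2·x₂ + 4, 2·x₁ + 10·x₂], [4·x₁·x₂ - 1, 2·x₁^2 + 2]].
At the point, J = [[11.000, 23.000], [-11.000, 4.000]] (det J = 297.000).
Solving J·Δ = −F gives Δ = (0.734, -1.231).
Then the next iterate is (x₁, x₂)₁ = (-0.266, 1.269).

(-0.266, 1.269)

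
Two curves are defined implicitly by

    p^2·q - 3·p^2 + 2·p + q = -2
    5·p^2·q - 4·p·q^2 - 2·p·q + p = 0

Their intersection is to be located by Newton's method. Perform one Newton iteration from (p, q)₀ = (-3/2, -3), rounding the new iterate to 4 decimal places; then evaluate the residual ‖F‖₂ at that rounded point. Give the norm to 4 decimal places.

5.3876

At (-3/2, -3): F = (-17.5000, 9.7500).
Jacobian J = [[2·p·q - 6·p + 2, p^2 + 1], [10·p·q - 4·q^2 - 2·q + 1, 5·p^2 - 8·p·q - 2·p]].
At the point, J = [[20.0000, 3.2500], [16.0000, -21.7500]] (det J = -487.0000).
Solving J·Δ = −F gives Δ = (0.7165, 0.9754).
Then the next iterate is (p, q)₁ = (-0.7835, -2.0246).
Re-evaluating at (-0.7835, -2.0246): F = (-4.676063, 2.676005), so ‖F‖₂ = 5.3876.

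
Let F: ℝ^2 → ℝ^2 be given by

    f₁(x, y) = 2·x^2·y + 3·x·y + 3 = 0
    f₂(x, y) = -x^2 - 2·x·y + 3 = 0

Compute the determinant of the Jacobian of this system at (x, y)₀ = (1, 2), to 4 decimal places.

2.0000

J = [[4·x·y + 3·y, 2·x^2 + 3·x], [-2·x - 2·y, -2·x]].
At the point, J = [[14.0000, 5.0000], [-6.0000, -2.0000]].
det J = 2.0000.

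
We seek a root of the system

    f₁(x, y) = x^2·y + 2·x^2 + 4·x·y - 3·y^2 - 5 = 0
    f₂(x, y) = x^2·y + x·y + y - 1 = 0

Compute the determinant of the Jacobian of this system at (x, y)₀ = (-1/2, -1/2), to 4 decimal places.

J = [[2·x·y + 4·x + 4·y, x^2 + 4·x - 6·y], [2·x·y + y, x^2 + x + 1]].
At the point, J = [[-3.5000, 1.2500], [0.0000, 0.7500]].
det J = -2.6250.

-2.6250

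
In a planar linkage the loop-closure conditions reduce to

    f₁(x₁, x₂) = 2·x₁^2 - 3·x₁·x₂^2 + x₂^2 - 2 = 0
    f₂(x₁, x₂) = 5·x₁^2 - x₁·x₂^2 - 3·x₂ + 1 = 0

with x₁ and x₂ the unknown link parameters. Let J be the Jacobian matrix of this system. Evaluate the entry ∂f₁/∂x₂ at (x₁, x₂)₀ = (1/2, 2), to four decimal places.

-2.0000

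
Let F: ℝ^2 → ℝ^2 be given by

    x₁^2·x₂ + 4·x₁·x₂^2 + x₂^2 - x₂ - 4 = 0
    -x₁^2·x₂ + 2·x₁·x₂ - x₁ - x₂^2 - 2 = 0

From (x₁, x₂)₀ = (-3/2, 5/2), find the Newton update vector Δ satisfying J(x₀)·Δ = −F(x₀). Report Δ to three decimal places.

(1.523, -0.231)

At (-3/2, 5/2): F = (-32.125, -19.875).
Jacobian J = [[2·x₁·x₂ + 4·x₂^2, x₁^2 + 8·x₁·x₂ + 2·x₂ - 1], [-2·x₁·x₂ + 2·x₂ - 1, -x₁^2 + 2·x₁ - 2·x₂]].
At the point, J = [[17.500, -23.750], [11.500, -10.250]] (det J = 93.750).
Solving J·Δ = −F gives Δ = (1.523, -0.231).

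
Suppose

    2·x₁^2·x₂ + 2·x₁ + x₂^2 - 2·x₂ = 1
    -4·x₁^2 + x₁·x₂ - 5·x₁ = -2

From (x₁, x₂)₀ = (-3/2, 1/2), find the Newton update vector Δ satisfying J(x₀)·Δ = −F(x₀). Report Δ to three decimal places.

At (-3/2, 1/2): F = (-2.500, -0.250).
Jacobian J = [[4·x₁·x₂ + 2, 2·x₁^2 + 2·x₂ - 2], [-8·x₁ + x₂ - 5, x₁]].
At the point, J = [[-1.000, 3.500], [7.500, -1.500]] (det J = -24.750).
Solving J·Δ = −F gives Δ = (0.187, 0.768).

(0.187, 0.768)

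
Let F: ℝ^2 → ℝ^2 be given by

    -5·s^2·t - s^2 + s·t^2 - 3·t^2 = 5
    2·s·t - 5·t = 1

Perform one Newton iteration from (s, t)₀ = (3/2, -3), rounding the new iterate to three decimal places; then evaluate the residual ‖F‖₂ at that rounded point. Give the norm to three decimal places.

At (3/2, -3): F = (13.000, 5.000).
Jacobian J = [[-10·s·t - 2·s + t^2, -5·s^2 + 2·s·t - 6·t], [2·t, 2·s - 5]].
At the point, J = [[51.000, -2.250], [-6.000, -2.000]] (det J = -115.500).
Solving J·Δ = −F gives Δ = (-0.128, 2.883).
Then the next iterate is (s, t)₁ = (1.372, -0.117).
Re-evaluating at (1.372, -0.117): F = (-5.80348, -0.73605), so ‖F‖₂ = 5.850.

5.850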